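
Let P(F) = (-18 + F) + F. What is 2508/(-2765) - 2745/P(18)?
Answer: -848341/5530 ≈ -153.41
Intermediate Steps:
P(F) = -18 + 2*F
2508/(-2765) - 2745/P(18) = 2508/(-2765) - 2745/(-18 + 2*18) = 2508*(-1/2765) - 2745/(-18 + 36) = -2508/2765 - 2745/18 = -2508/2765 - 2745*1/18 = -2508/2765 - 305/2 = -848341/5530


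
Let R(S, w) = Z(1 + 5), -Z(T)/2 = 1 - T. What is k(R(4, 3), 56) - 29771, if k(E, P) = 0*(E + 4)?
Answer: -29771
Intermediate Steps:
Z(T) = -2 + 2*T (Z(T) = -2*(1 - T) = -2 + 2*T)
R(S, w) = 10 (R(S, w) = -2 + 2*(1 + 5) = -2 + 2*6 = -2 + 12 = 10)
k(E, P) = 0 (k(E, P) = 0*(4 + E) = 0)
k(R(4, 3), 56) - 29771 = 0 - 29771 = -29771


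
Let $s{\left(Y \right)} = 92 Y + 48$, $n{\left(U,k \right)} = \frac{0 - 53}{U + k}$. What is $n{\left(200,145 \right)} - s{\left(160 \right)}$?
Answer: $- \frac{5095013}{345} \approx -14768.0$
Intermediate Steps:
$n{\left(U,k \right)} = - \frac{53}{U + k}$
$s{\left(Y \right)} = 48 + 92 Y$
$n{\left(200,145 \right)} - s{\left(160 \right)} = - \frac{53}{200 + 145} - \left(48 + 92 \cdot 160\right) = - \frac{53}{345} - \left(48 + 14720\right) = \left(-53\right) \frac{1}{345} - 14768 = - \frac{53}{345} - 14768 = - \frac{5095013}{345}$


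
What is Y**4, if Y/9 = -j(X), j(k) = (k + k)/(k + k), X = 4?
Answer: 6561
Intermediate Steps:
j(k) = 1 (j(k) = (2*k)/((2*k)) = (2*k)*(1/(2*k)) = 1)
Y = -9 (Y = 9*(-1*1) = 9*(-1) = -9)
Y**4 = (-9)**4 = 6561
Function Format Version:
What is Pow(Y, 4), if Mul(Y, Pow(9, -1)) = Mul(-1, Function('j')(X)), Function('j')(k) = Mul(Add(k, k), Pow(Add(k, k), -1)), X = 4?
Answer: 6561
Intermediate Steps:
Function('j')(k) = 1 (Function('j')(k) = Mul(Mul(2, k), Pow(Mul(2, k), -1)) = Mul(Mul(2, k), Mul(Rational(1, 2), Pow(k, -1))) = 1)
Y = -9 (Y = Mul(9, Mul(-1, 1)) = Mul(9, -1) = -9)
Pow(Y, 4) = Pow(-9, 4) = 6561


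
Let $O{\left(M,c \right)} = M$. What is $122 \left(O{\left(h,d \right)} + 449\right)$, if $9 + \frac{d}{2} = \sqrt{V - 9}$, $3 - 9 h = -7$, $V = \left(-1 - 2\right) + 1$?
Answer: $\frac{494222}{9} \approx 54914.0$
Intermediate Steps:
$V = -2$ ($V = -3 + 1 = -2$)
$h = \frac{10}{9}$ ($h = \frac{1}{3} - - \frac{7}{9} = \frac{1}{3} + \frac{7}{9} = \frac{10}{9} \approx 1.1111$)
$d = -18 + 2 i \sqrt{11}$ ($d = -18 + 2 \sqrt{-2 - 9} = -18 + 2 \sqrt{-11} = -18 + 2 i \sqrt{11} \approx -18.0 + 6.6332 i$)
$122 \left(O{\left(h,d \right)} + 449\right) = 122 \left(\frac{10}{9} + 449\right) = 122 \cdot \frac{4051}{9} = \frac{494222}{9}$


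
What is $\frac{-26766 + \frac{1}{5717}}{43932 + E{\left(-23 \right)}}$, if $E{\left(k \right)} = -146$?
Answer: $- \frac{153021221}{250324562} \approx -0.61129$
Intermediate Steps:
$\frac{-26766 + \frac{1}{5717}}{43932 + E{\left(-23 \right)}} = \frac{-26766 + \frac{1}{5717}}{43932 - 146} = \frac{-26766 + \frac{1}{5717}}{43786} = \left(- \frac{153021221}{5717}\right) \frac{1}{43786} = - \frac{153021221}{250324562}$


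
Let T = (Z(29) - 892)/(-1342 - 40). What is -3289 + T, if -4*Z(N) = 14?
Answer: -9089005/2764 ≈ -3288.4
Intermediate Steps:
Z(N) = -7/2 (Z(N) = -¼*14 = -7/2)
T = 1791/2764 (T = (-7/2 - 892)/(-1342 - 40) = -1791/2/(-1382) = -1791/2*(-1/1382) = 1791/2764 ≈ 0.64797)
-3289 + T = -3289 + 1791/2764 = -9089005/2764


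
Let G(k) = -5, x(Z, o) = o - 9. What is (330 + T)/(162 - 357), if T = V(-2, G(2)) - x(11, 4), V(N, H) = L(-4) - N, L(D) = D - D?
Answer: -337/195 ≈ -1.7282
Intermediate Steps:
x(Z, o) = -9 + o
L(D) = 0
V(N, H) = -N (V(N, H) = 0 - N = -N)
T = 7 (T = -1*(-2) - (-9 + 4) = 2 - 1*(-5) = 2 + 5 = 7)
(330 + T)/(162 - 357) = (330 + 7)/(162 - 357) = 337/(-195) = 337*(-1/195) = -337/195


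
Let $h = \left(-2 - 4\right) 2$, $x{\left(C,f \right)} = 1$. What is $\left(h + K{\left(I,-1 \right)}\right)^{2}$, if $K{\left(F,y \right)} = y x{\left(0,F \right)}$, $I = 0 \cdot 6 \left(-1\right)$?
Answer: $169$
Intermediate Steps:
$I = 0$ ($I = 0 \left(-1\right) = 0$)
$K{\left(F,y \right)} = y$ ($K{\left(F,y \right)} = y 1 = y$)
$h = -12$ ($h = \left(-6\right) 2 = -12$)
$\left(h + K{\left(I,-1 \right)}\right)^{2} = \left(-12 - 1\right)^{2} = \left(-13\right)^{2} = 169$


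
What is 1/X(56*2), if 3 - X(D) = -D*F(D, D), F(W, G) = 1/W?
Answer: ¼ ≈ 0.25000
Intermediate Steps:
X(D) = 4 (X(D) = 3 - (-1)*D/D = 3 - (-1) = 3 - 1*(-1) = 3 + 1 = 4)
1/X(56*2) = 1/4 = ¼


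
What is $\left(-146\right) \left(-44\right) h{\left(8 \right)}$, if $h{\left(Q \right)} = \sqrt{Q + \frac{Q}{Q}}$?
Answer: $19272$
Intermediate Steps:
$h{\left(Q \right)} = \sqrt{1 + Q}$ ($h{\left(Q \right)} = \sqrt{Q + 1} = \sqrt{1 + Q}$)
$\left(-146\right) \left(-44\right) h{\left(8 \right)} = \left(-146\right) \left(-44\right) \sqrt{1 + 8} = 6424 \sqrt{9} = 6424 \cdot 3 = 19272$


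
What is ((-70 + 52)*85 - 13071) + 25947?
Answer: 11346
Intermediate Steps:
((-70 + 52)*85 - 13071) + 25947 = (-18*85 - 13071) + 25947 = (-1530 - 13071) + 25947 = -14601 + 25947 = 11346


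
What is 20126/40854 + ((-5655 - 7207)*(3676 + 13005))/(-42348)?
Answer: 243503326351/48057922 ≈ 5066.9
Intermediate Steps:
20126/40854 + ((-5655 - 7207)*(3676 + 13005))/(-42348) = 20126*(1/40854) - 12862*16681*(-1/42348) = 10063/20427 - 214551022*(-1/42348) = 10063/20427 + 107275511/21174 = 243503326351/48057922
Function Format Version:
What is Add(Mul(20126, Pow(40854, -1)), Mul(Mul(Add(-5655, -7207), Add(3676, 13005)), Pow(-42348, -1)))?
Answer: Rational(243503326351, 48057922) ≈ 5066.9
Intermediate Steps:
Add(Mul(20126, Pow(40854, -1)), Mul(Mul(Add(-5655, -7207), Add(3676, 13005)), Pow(-42348, -1))) = Add(Mul(20126, Rational(1, 40854)), Mul(Mul(-12862, 16681), Rational(-1, 42348))) = Add(Rational(10063, 20427), Mul(-214551022, Rational(-1, 42348))) = Add(Rational(10063, 20427), Rational(107275511, 21174)) = Rational(243503326351, 48057922)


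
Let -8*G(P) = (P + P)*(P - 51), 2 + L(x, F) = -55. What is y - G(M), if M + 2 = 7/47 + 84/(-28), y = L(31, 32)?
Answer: 23712/2209 ≈ 10.734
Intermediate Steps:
L(x, F) = -57 (L(x, F) = -2 - 55 = -57)
y = -57
M = -228/47 (M = -2 + (7/47 + 84/(-28)) = -2 + (7*(1/47) + 84*(-1/28)) = -2 + (7/47 - 3) = -2 - 134/47 = -228/47 ≈ -4.8511)
G(P) = -P*(-51 + P)/4 (G(P) = -(P + P)*(P - 51)/8 = -2*P*(-51 + P)/8 = -P*(-51 + P)/4)
y - G(M) = -57 - (-228)*(51 - 1*(-228/47))/(4*47) = -57 - (-228)*(51 + 228/47)/(4*47) = -57 - (-228)*2625/(4*47*47) = -57 - 1*(-149625/2209) = -57 + 149625/2209 = 23712/2209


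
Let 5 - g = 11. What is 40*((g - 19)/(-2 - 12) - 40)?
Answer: -10700/7 ≈ -1528.6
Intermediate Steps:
g = -6 (g = 5 - 1*11 = 5 - 11 = -6)
40*((g - 19)/(-2 - 12) - 40) = 40*((-6 - 19)/(-2 - 12) - 40) = 40*(-25/(-14) - 40) = 40*(-25*(-1/14) - 40) = 40*(25/14 - 40) = 40*(-535/14) = -10700/7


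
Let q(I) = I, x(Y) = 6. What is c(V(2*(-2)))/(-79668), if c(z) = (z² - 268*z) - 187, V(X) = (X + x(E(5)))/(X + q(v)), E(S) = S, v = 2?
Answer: -41/39834 ≈ -0.0010293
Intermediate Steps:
V(X) = (6 + X)/(2 + X) (V(X) = (X + 6)/(X + 2) = (6 + X)/(2 + X))
c(z) = -187 + z² - 268*z
c(V(2*(-2)))/(-79668) = (-187 + ((6 + 2*(-2))/(2 + 2*(-2)))² - 268*(6 + 2*(-2))/(2 + 2*(-2)))/(-79668) = (-187 + ((6 - 4)/(2 - 4))² - 268*(6 - 4)/(2 - 4))*(-1/79668) = (-187 + (2/(-2))² - 268*2/(-2))*(-1/79668) = (-187 + (-½*2)² - (-134)*2)*(-1/79668) = (-187 + (-1)² - 268*(-1))*(-1/79668) = (-187 + 1 + 268)*(-1/79668) = 82*(-1/79668) = -41/39834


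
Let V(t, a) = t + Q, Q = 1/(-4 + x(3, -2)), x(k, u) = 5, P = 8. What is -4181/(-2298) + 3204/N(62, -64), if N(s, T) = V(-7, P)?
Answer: -1222951/2298 ≈ -532.18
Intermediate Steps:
Q = 1 (Q = 1/(-4 + 5) = 1/1 = 1)
V(t, a) = 1 + t (V(t, a) = t + 1 = 1 + t)
N(s, T) = -6 (N(s, T) = 1 - 7 = -6)
-4181/(-2298) + 3204/N(62, -64) = -4181/(-2298) + 3204/(-6) = -4181*(-1/2298) + 3204*(-⅙) = 4181/2298 - 534 = -1222951/2298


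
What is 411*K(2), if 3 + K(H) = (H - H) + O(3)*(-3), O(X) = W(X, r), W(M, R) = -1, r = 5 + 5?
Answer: 0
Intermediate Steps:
r = 10
O(X) = -1
K(H) = 0 (K(H) = -3 + ((H - H) - 1*(-3)) = -3 + (0 + 3) = -3 + 3 = 0)
411*K(2) = 411*0 = 0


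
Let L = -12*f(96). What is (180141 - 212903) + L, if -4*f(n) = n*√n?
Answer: -32762 + 1152*√6 ≈ -29940.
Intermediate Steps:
f(n) = -n^(3/2)/4 (f(n) = -n*√n/4 = -n^(3/2)/4)
L = 1152*√6 (L = -(-3)*96^(3/2) = -(-3)*384*√6 = -(-1152)*√6 = 1152*√6 ≈ 2821.8)
(180141 - 212903) + L = (180141 - 212903) + 1152*√6 = -32762 + 1152*√6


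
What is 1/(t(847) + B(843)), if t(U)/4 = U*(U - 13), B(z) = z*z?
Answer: 1/3536241 ≈ 2.8279e-7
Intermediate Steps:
B(z) = z²
t(U) = 4*U*(-13 + U) (t(U) = 4*(U*(U - 13)) = 4*(U*(-13 + U)) = 4*U*(-13 + U))
1/(t(847) + B(843)) = 1/(4*847*(-13 + 847) + 843²) = 1/(4*847*834 + 710649) = 1/(2825592 + 710649) = 1/3536241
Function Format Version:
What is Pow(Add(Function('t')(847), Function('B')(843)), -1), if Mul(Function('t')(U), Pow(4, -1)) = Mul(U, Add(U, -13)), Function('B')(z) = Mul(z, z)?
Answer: Rational(1, 3536241) ≈ 2.8279e-7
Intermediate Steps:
Function('B')(z) = Pow(z, 2)
Function('t')(U) = Mul(4, U, Add(-13, U)) (Function('t')(U) = Mul(4, Mul(U, Add(U, -13))) = Mul(4, Mul(U, Add(-13, U))) = Mul(4, U, Add(-13, U)))
Pow(Add(Function('t')(847), Function('B')(843)), -1) = Pow(Add(Mul(4, 847, Add(-13, 847)), Pow(843, 2)), -1) = Pow(Add(Mul(4, 847, 834), 710649), -1) = Pow(Add(2825592, 710649), -1) = Pow(3536241, -1) = Rational(1, 3536241)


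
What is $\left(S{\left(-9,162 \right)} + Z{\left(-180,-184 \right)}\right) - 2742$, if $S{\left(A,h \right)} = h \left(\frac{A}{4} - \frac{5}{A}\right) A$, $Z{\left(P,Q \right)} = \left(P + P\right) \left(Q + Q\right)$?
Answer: $\frac{264417}{2} \approx 1.3221 \cdot 10^{5}$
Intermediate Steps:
$Z{\left(P,Q \right)} = 4 P Q$ ($Z{\left(P,Q \right)} = 2 P 2 Q = 4 P Q$)
$S{\left(A,h \right)} = A h \left(- \frac{5}{A} + \frac{A}{4}\right)$ ($S{\left(A,h \right)} = h \left(A \frac{1}{4} - \frac{5}{A}\right) A = h \left(\frac{A}{4} - \frac{5}{A}\right) A = h \left(- \frac{5}{A} + \frac{A}{4}\right) A = A h \left(- \frac{5}{A} + \frac{A}{4}\right)$)
$\left(S{\left(-9,162 \right)} + Z{\left(-180,-184 \right)}\right) - 2742 = \left(\frac{1}{4} \cdot 162 \left(-20 + \left(-9\right)^{2}\right) + 4 \left(-180\right) \left(-184\right)\right) - 2742 = \left(\frac{1}{4} \cdot 162 \left(-20 + 81\right) + 132480\right) - 2742 = \left(\frac{1}{4} \cdot 162 \cdot 61 + 132480\right) - 2742 = \left(\frac{4941}{2} + 132480\right) - 2742 = \frac{269901}{2} - 2742 = \frac{264417}{2}$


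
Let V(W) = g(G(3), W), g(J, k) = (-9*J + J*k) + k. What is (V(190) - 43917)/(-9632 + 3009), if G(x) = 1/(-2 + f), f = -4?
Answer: 262543/39738 ≈ 6.6068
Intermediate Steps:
G(x) = -1/6 (G(x) = 1/(-2 - 4) = 1/(-6) = -1/6)
g(J, k) = k - 9*J + J*k
V(W) = 3/2 + 5*W/6 (V(W) = W - 9*(-1/6) - W/6 = W + 3/2 - W/6 = 3/2 + 5*W/6)
(V(190) - 43917)/(-9632 + 3009) = ((3/2 + (5/6)*190) - 43917)/(-9632 + 3009) = ((3/2 + 475/3) - 43917)/(-6623) = (959/6 - 43917)*(-1/6623) = -262543/6*(-1/6623) = 262543/39738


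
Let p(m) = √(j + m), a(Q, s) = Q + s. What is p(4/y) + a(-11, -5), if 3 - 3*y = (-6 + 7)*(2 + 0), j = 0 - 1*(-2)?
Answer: -16 + √14 ≈ -12.258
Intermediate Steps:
j = 2 (j = 0 + 2 = 2)
y = ⅓ (y = 1 - (-6 + 7)*(2 + 0)/3 = 1 - 2/3 = 1 - ⅓*2 = 1 - ⅔ = ⅓ ≈ 0.33333)
p(m) = √(2 + m)
p(4/y) + a(-11, -5) = √(2 + 4/(⅓)) + (-11 - 5) = √(2 + 4*3) - 16 = √(2 + 12) - 16 = √14 - 16 = -16 + √14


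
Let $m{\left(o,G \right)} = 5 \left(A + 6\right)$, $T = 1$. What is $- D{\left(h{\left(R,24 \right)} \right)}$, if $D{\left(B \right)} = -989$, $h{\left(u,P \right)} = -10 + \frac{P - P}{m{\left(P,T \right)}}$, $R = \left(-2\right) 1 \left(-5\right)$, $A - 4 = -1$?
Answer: $989$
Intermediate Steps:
$A = 3$ ($A = 4 - 1 = 3$)
$m{\left(o,G \right)} = 45$ ($m{\left(o,G \right)} = 5 \left(3 + 6\right) = 5 \cdot 9 = 45$)
$R = 10$ ($R = \left(-2\right) \left(-5\right) = 10$)
$h{\left(u,P \right)} = -10$ ($h{\left(u,P \right)} = -10 + \frac{P - P}{45} = -10 + 0 \cdot \frac{1}{45} = -10 + 0 = -10$)
$- D{\left(h{\left(R,24 \right)} \right)} = \left(-1\right) \left(-989\right) = 989$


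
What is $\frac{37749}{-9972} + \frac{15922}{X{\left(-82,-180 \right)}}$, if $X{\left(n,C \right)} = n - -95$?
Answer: $\frac{52761149}{43212} \approx 1221.0$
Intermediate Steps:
$X{\left(n,C \right)} = 95 + n$ ($X{\left(n,C \right)} = n + 95 = 95 + n$)
$\frac{37749}{-9972} + \frac{15922}{X{\left(-82,-180 \right)}} = \frac{37749}{-9972} + \frac{15922}{95 - 82} = 37749 \left(- \frac{1}{9972}\right) + \frac{15922}{13} = - \frac{12583}{3324} + 15922 \cdot \frac{1}{13} = - \frac{12583}{3324} + \frac{15922}{13} = \frac{52761149}{43212}$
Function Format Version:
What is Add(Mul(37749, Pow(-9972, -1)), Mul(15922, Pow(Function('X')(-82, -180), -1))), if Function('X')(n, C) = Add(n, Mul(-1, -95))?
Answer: Rational(52761149, 43212) ≈ 1221.0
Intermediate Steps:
Function('X')(n, C) = Add(95, n) (Function('X')(n, C) = Add(n, 95) = Add(95, n))
Add(Mul(37749, Pow(-9972, -1)), Mul(15922, Pow(Function('X')(-82, -180), -1))) = Add(Mul(37749, Pow(-9972, -1)), Mul(15922, Pow(Add(95, -82), -1))) = Add(Mul(37749, Rational(-1, 9972)), Mul(15922, Pow(13, -1))) = Add(Rational(-12583, 3324), Mul(15922, Rational(1, 13))) = Add(Rational(-12583, 3324), Rational(15922, 13)) = Rational(52761149, 43212)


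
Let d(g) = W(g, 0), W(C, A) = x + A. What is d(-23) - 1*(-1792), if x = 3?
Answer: 1795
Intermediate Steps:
W(C, A) = 3 + A
d(g) = 3 (d(g) = 3 + 0 = 3)
d(-23) - 1*(-1792) = 3 - 1*(-1792) = 3 + 1792 = 1795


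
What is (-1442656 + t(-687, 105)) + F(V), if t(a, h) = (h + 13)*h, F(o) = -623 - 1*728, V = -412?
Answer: -1431617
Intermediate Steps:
F(o) = -1351 (F(o) = -623 - 728 = -1351)
t(a, h) = h*(13 + h) (t(a, h) = (13 + h)*h = h*(13 + h))
(-1442656 + t(-687, 105)) + F(V) = (-1442656 + 105*(13 + 105)) - 1351 = (-1442656 + 105*118) - 1351 = (-1442656 + 12390) - 1351 = -1430266 - 1351 = -1431617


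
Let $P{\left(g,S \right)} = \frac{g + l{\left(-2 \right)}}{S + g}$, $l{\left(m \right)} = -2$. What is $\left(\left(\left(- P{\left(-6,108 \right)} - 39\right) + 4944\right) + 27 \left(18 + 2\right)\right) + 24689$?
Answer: $\frac{1536838}{51} \approx 30134.0$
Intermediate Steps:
$P{\left(g,S \right)} = \frac{-2 + g}{S + g}$ ($P{\left(g,S \right)} = \frac{g - 2}{S + g} = \frac{-2 + g}{S + g}$)
$\left(\left(\left(- P{\left(-6,108 \right)} - 39\right) + 4944\right) + 27 \left(18 + 2\right)\right) + 24689 = \left(\left(\left(- \frac{-2 - 6}{108 - 6} - 39\right) + 4944\right) + 27 \left(18 + 2\right)\right) + 24689 = \left(\left(\left(- \frac{-8}{102} - 39\right) + 4944\right) + 27 \cdot 20\right) + 24689 = \left(\left(\left(- \frac{-8}{102} - 39\right) + 4944\right) + 540\right) + 24689 = \left(\left(\left(\left(-1\right) \left(- \frac{4}{51}\right) - 39\right) + 4944\right) + 540\right) + 24689 = \left(\left(\left(\frac{4}{51} - 39\right) + 4944\right) + 540\right) + 24689 = \left(\left(- \frac{1985}{51} + 4944\right) + 540\right) + 24689 = \left(\frac{250159}{51} + 540\right) + 24689 = \frac{277699}{51} + 24689 = \frac{1536838}{51}$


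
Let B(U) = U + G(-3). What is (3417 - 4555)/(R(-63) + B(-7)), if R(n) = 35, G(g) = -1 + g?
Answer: -569/12 ≈ -47.417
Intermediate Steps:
B(U) = -4 + U (B(U) = U + (-1 - 3) = U - 4 = -4 + U)
(3417 - 4555)/(R(-63) + B(-7)) = (3417 - 4555)/(35 + (-4 - 7)) = -1138/(35 - 11) = -1138/24 = -1138*1/24 = -569/12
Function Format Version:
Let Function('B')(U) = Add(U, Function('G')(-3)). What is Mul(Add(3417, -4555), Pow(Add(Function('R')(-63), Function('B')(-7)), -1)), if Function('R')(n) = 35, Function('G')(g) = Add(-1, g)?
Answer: Rational(-569, 12) ≈ -47.417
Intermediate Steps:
Function('B')(U) = Add(-4, U) (Function('B')(U) = Add(U, Add(-1, -3)) = Add(U, -4) = Add(-4, U))
Mul(Add(3417, -4555), Pow(Add(Function('R')(-63), Function('B')(-7)), -1)) = Mul(Add(3417, -4555), Pow(Add(35, Add(-4, -7)), -1)) = Mul(-1138, Pow(Add(35, -11), -1)) = Mul(-1138, Pow(24, -1)) = Mul(-1138, Rational(1, 24)) = Rational(-569, 12)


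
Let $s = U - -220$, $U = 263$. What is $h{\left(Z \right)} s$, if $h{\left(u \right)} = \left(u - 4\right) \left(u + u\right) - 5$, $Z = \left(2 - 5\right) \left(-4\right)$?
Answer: $90321$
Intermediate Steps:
$Z = 12$ ($Z = \left(-3\right) \left(-4\right) = 12$)
$s = 483$ ($s = 263 - -220 = 263 + 220 = 483$)
$h{\left(u \right)} = -5 + 2 u \left(-4 + u\right)$ ($h{\left(u \right)} = \left(-4 + u\right) 2 u - 5 = 2 u \left(-4 + u\right) - 5 = -5 + 2 u \left(-4 + u\right)$)
$h{\left(Z \right)} s = \left(-5 - 96 + 2 \cdot 12^{2}\right) 483 = \left(-5 - 96 + 2 \cdot 144\right) 483 = \left(-5 - 96 + 288\right) 483 = 187 \cdot 483 = 90321$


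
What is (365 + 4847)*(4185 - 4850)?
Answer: -3465980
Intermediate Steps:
(365 + 4847)*(4185 - 4850) = 5212*(-665) = -3465980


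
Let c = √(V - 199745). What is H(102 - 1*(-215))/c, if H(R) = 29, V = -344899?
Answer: -29*I/738 ≈ -0.039295*I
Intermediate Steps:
c = 738*I (c = √(-344899 - 199745) = √(-544644) = 738*I ≈ 738.0*I)
H(102 - 1*(-215))/c = 29/((738*I)) = 29*(-I/738) = -29*I/738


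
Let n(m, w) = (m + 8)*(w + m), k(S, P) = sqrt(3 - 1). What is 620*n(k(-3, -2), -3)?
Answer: -13640 + 3100*sqrt(2) ≈ -9255.9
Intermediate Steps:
k(S, P) = sqrt(2)
n(m, w) = (8 + m)*(m + w)
620*n(k(-3, -2), -3) = 620*((sqrt(2))**2 + 8*sqrt(2) + 8*(-3) + sqrt(2)*(-3)) = 620*(2 + 8*sqrt(2) - 24 - 3*sqrt(2)) = 620*(-22 + 5*sqrt(2)) = -13640 + 3100*sqrt(2)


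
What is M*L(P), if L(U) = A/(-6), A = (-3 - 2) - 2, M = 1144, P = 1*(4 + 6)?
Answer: 4004/3 ≈ 1334.7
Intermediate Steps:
P = 10 (P = 1*10 = 10)
A = -7 (A = -5 - 2 = -7)
L(U) = 7/6 (L(U) = -7/(-6) = -7*(-1/6) = 7/6)
M*L(P) = 1144*(7/6) = 4004/3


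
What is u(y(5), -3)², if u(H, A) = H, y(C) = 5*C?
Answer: 625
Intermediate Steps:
u(y(5), -3)² = (5*5)² = 25² = 625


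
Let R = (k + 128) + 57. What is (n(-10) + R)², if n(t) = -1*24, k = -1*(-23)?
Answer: 33856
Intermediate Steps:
k = 23
n(t) = -24
R = 208 (R = (23 + 128) + 57 = 151 + 57 = 208)
(n(-10) + R)² = (-24 + 208)² = 184² = 33856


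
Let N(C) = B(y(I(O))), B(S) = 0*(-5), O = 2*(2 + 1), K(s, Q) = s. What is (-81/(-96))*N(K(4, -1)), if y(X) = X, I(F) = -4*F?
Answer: 0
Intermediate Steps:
O = 6 (O = 2*3 = 6)
B(S) = 0
N(C) = 0
(-81/(-96))*N(K(4, -1)) = (-81/(-96))*0 = -1/96*(-81)*0 = (27/32)*0 = 0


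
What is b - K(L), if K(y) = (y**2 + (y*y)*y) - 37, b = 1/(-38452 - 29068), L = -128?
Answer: 140495953599/67520 ≈ 2.0808e+6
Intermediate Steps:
b = -1/67520 (b = 1/(-67520) = -1/67520 ≈ -1.4810e-5)
K(y) = -37 + y**2 + y**3 (K(y) = (y**2 + y**2*y) - 37 = (y**2 + y**3) - 37 = -37 + y**2 + y**3)
b - K(L) = -1/67520 - (-37 + (-128)**2 + (-128)**3) = -1/67520 - (-37 + 16384 - 2097152) = -1/67520 - 1*(-2080805) = -1/67520 + 2080805 = 140495953599/67520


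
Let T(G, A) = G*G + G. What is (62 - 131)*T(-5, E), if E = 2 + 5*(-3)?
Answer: -1380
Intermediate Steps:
E = -13 (E = 2 - 15 = -13)
T(G, A) = G + G² (T(G, A) = G² + G = G + G²)
(62 - 131)*T(-5, E) = (62 - 131)*(-5*(1 - 5)) = -(-345)*(-4) = -69*20 = -1380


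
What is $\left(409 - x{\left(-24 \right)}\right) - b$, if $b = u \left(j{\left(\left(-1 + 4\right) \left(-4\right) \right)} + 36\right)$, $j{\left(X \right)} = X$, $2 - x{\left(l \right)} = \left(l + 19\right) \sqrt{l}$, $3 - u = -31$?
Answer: $-409 - 10 i \sqrt{6} \approx -409.0 - 24.495 i$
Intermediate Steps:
$u = 34$ ($u = 3 - -31 = 3 + 31 = 34$)
$x{\left(l \right)} = 2 - \sqrt{l} \left(19 + l\right)$ ($x{\left(l \right)} = 2 - \left(l + 19\right) \sqrt{l} = 2 - \left(19 + l\right) \sqrt{l} = 2 - \sqrt{l} \left(19 + l\right)$)
$b = 816$ ($b = 34 \left(\left(-1 + 4\right) \left(-4\right) + 36\right) = 34 \left(3 \left(-4\right) + 36\right) = 34 \left(-12 + 36\right) = 34 \cdot 24 = 816$)
$\left(409 - x{\left(-24 \right)}\right) - b = \left(409 - \left(2 - \left(-24\right)^{\frac{3}{2}} - 19 \sqrt{-24}\right)\right) - 816 = \left(409 - \left(2 - - 48 i \sqrt{6} - 19 \cdot 2 i \sqrt{6}\right)\right) - 816 = \left(409 - \left(2 + 48 i \sqrt{6} - 38 i \sqrt{6}\right)\right) - 816 = \left(409 - \left(2 + 10 i \sqrt{6}\right)\right) - 816 = \left(407 - 10 i \sqrt{6}\right) - 816 = -409 - 10 i \sqrt{6}$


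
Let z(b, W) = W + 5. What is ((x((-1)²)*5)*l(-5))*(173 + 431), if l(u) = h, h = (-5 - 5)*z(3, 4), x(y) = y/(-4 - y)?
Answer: 54360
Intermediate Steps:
z(b, W) = 5 + W
h = -90 (h = (-5 - 5)*(5 + 4) = -10*9 = -90)
l(u) = -90
((x((-1)²)*5)*l(-5))*(173 + 431) = ((-1*(-1)²/(4 + (-1)²)*5)*(-90))*(173 + 431) = ((-1*1/(4 + 1)*5)*(-90))*604 = ((-1*1/5*5)*(-90))*604 = ((-1*1*⅕*5)*(-90))*604 = (-⅕*5*(-90))*604 = -1*(-90)*604 = 90*604 = 54360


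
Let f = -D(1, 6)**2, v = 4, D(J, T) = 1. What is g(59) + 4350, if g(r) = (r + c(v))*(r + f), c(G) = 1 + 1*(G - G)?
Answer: 7830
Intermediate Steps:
c(G) = 1 (c(G) = 1 + 1*0 = 1 + 0 = 1)
f = -1 (f = -1*1**2 = -1*1 = -1)
g(r) = (1 + r)*(-1 + r) (g(r) = (r + 1)*(r - 1) = (1 + r)*(-1 + r))
g(59) + 4350 = (-1 + 59**2) + 4350 = (-1 + 3481) + 4350 = 3480 + 4350 = 7830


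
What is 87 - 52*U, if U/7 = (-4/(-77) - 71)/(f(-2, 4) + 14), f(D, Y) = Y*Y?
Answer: 52131/55 ≈ 947.84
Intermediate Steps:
f(D, Y) = Y²
U = -1821/110 (U = 7*((-4/(-77) - 71)/(4² + 14)) = 7*((-4*(-1/77) - 71)/(16 + 14)) = 7*((4/77 - 71)/30) = 7*(-5463/77*1/30) = 7*(-1821/770) = -1821/110 ≈ -16.555)
87 - 52*U = 87 - 52*(-1821/110) = 87 + 47346/55 = 52131/55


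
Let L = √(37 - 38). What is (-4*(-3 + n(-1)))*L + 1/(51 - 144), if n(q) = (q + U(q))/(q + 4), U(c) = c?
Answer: -1/93 + 44*I/3 ≈ -0.010753 + 14.667*I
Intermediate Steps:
n(q) = 2*q/(4 + q) (n(q) = (q + q)/(q + 4) = (2*q)/(4 + q) = 2*q/(4 + q))
L = I (L = √(-1) = I ≈ 1.0*I)
(-4*(-3 + n(-1)))*L + 1/(51 - 144) = (-4*(-3 + 2*(-1)/(4 - 1)))*I + 1/(51 - 144) = (-4*(-3 + 2*(-1)/3))*I + 1/(-93) = (-4*(-3 + 2*(-1)*(⅓)))*I - 1/93 = (-4*(-3 - ⅔))*I - 1/93 = (-4*(-11/3))*I - 1/93 = 44*I/3 - 1/93 = -1/93 + 44*I/3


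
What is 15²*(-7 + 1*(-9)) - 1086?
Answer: -4686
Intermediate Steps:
15²*(-7 + 1*(-9)) - 1086 = 225*(-7 - 9) - 1086 = 225*(-16) - 1086 = -3600 - 1086 = -4686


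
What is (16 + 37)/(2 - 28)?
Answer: -53/26 ≈ -2.0385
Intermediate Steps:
(16 + 37)/(2 - 28) = 53/(-26) = -1/26*53 = -53/26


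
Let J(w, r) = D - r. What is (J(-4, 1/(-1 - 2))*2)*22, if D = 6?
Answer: 836/3 ≈ 278.67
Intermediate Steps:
J(w, r) = 6 - r
(J(-4, 1/(-1 - 2))*2)*22 = ((6 - 1/(-1 - 2))*2)*22 = ((6 - 1/(-3))*2)*22 = ((6 - 1*(-⅓))*2)*22 = ((6 + ⅓)*2)*22 = ((19/3)*2)*22 = (38/3)*22 = 836/3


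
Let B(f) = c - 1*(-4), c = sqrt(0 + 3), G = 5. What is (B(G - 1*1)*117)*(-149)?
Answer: -69732 - 17433*sqrt(3) ≈ -99927.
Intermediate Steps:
c = sqrt(3) ≈ 1.7320
B(f) = 4 + sqrt(3) (B(f) = sqrt(3) - 1*(-4) = sqrt(3) + 4 = 4 + sqrt(3))
(B(G - 1*1)*117)*(-149) = ((4 + sqrt(3))*117)*(-149) = (468 + 117*sqrt(3))*(-149) = -69732 - 17433*sqrt(3)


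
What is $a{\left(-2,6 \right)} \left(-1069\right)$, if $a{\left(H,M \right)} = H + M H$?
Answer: $14966$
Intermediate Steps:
$a{\left(H,M \right)} = H + H M$
$a{\left(-2,6 \right)} \left(-1069\right) = - 2 \left(1 + 6\right) \left(-1069\right) = \left(-2\right) 7 \left(-1069\right) = \left(-14\right) \left(-1069\right) = 14966$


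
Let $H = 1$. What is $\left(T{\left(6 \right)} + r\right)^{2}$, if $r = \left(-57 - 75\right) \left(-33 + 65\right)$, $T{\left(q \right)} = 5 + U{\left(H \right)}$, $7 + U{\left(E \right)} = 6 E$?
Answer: $17808400$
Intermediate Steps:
$U{\left(E \right)} = -7 + 6 E$
$T{\left(q \right)} = 4$ ($T{\left(q \right)} = 5 + \left(-7 + 6 \cdot 1\right) = 5 + \left(-7 + 6\right) = 5 - 1 = 4$)
$r = -4224$ ($r = \left(-132\right) 32 = -4224$)
$\left(T{\left(6 \right)} + r\right)^{2} = \left(4 - 4224\right)^{2} = \left(-4220\right)^{2} = 17808400$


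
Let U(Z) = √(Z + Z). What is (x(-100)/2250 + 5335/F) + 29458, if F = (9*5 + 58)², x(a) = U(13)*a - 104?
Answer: 351590362457/11935125 - 2*√26/45 ≈ 29458.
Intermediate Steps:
U(Z) = √2*√Z (U(Z) = √(2*Z) = √2*√Z)
x(a) = -104 + a*√26 (x(a) = (√2*√13)*a - 104 = √26*a - 104 = a*√26 - 104 = -104 + a*√26)
F = 10609 (F = (45 + 58)² = 103² = 10609)
(x(-100)/2250 + 5335/F) + 29458 = ((-104 - 100*√26)/2250 + 5335/10609) + 29458 = ((-104 - 100*√26)*(1/2250) + 5335*(1/10609)) + 29458 = ((-52/1125 - 2*√26/45) + 5335/10609) + 29458 = (5450207/11935125 - 2*√26/45) + 29458 = 351590362457/11935125 - 2*√26/45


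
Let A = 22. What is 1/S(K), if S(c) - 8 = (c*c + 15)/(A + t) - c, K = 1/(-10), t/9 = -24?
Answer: 19400/155639 ≈ 0.12465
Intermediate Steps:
t = -216 (t = 9*(-24) = -216)
K = -⅒ ≈ -0.10000
S(c) = 1537/194 - c - c²/194 (S(c) = 8 + ((c*c + 15)/(22 - 216) - c) = 8 + ((c² + 15)/(-194) - c) = 8 + ((15 + c²)*(-1/194) - c) = 8 + ((-15/194 - c²/194) - c) = 8 + (-15/194 - c - c²/194) = 1537/194 - c - c²/194)
1/S(K) = 1/(1537/194 - 1*(-⅒) - (-⅒)²/194) = 1/(1537/194 + ⅒ - 1/194*1/100) = 1/(1537/194 + ⅒ - 1/19400) = 1/(155639/19400) = 19400/155639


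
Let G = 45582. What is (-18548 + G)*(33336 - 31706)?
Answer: 44065420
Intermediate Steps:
(-18548 + G)*(33336 - 31706) = (-18548 + 45582)*(33336 - 31706) = 27034*1630 = 44065420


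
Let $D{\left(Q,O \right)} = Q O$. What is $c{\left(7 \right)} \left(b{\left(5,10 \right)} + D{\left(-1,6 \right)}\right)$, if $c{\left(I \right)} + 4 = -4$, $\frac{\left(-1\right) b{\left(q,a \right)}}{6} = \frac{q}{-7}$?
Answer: $\frac{96}{7} \approx 13.714$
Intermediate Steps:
$D{\left(Q,O \right)} = O Q$
$b{\left(q,a \right)} = \frac{6 q}{7}$ ($b{\left(q,a \right)} = - 6 \frac{q}{-7} = - 6 q \left(- \frac{1}{7}\right) = - 6 \left(- \frac{q}{7}\right) = \frac{6 q}{7}$)
$c{\left(I \right)} = -8$ ($c{\left(I \right)} = -4 - 4 = -8$)
$c{\left(7 \right)} \left(b{\left(5,10 \right)} + D{\left(-1,6 \right)}\right) = - 8 \left(\frac{6}{7} \cdot 5 + 6 \left(-1\right)\right) = - 8 \left(\frac{30}{7} - 6\right) = \left(-8\right) \left(- \frac{12}{7}\right) = \frac{96}{7}$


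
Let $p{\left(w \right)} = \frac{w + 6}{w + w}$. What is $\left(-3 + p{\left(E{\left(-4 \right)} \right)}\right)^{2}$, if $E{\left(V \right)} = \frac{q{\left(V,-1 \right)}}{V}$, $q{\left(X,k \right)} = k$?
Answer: $\frac{361}{4} \approx 90.25$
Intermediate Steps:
$E{\left(V \right)} = - \frac{1}{V}$
$p{\left(w \right)} = \frac{6 + w}{2 w}$
$\left(-3 + p{\left(E{\left(-4 \right)} \right)}\right)^{2} = \left(-3 + \frac{6 - \frac{1}{-4}}{2 \left(- \frac{1}{-4}\right)}\right)^{2} = \left(-3 + \frac{6 - - \frac{1}{4}}{2 \left(\left(-1\right) \left(- \frac{1}{4}\right)\right)}\right)^{2} = \left(-3 + \frac{\frac{1}{\frac{1}{4}} \left(6 + \frac{1}{4}\right)}{2}\right)^{2} = \left(-3 + \frac{1}{2} \cdot 4 \cdot \frac{25}{4}\right)^{2} = \left(-3 + \frac{25}{2}\right)^{2} = \left(\frac{19}{2}\right)^{2} = \frac{361}{4}$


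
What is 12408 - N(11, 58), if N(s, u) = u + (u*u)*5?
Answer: -4470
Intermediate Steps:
N(s, u) = u + 5*u² (N(s, u) = u + u²*5 = u + 5*u²)
12408 - N(11, 58) = 12408 - 58*(1 + 5*58) = 12408 - 58*(1 + 290) = 12408 - 58*291 = 12408 - 1*16878 = 12408 - 16878 = -4470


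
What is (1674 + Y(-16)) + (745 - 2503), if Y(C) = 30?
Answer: -54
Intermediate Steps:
(1674 + Y(-16)) + (745 - 2503) = (1674 + 30) + (745 - 2503) = 1704 - 1758 = -54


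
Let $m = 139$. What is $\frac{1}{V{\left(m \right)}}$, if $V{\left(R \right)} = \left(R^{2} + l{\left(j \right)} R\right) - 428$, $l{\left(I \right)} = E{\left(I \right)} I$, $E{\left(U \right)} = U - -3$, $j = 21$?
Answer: $\frac{1}{88949} \approx 1.1242 \cdot 10^{-5}$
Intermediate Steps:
$E{\left(U \right)} = 3 + U$ ($E{\left(U \right)} = U + 3 = 3 + U$)
$l{\left(I \right)} = I \left(3 + I\right)$ ($l{\left(I \right)} = \left(3 + I\right) I = I \left(3 + I\right)$)
$V{\left(R \right)} = -428 + R^{2} + 504 R$ ($V{\left(R \right)} = \left(R^{2} + 21 \left(3 + 21\right) R\right) - 428 = \left(R^{2} + 21 \cdot 24 R\right) - 428 = \left(R^{2} + 504 R\right) - 428 = -428 + R^{2} + 504 R$)
$\frac{1}{V{\left(m \right)}} = \frac{1}{-428 + 139^{2} + 504 \cdot 139} = \frac{1}{-428 + 19321 + 70056} = \frac{1}{88949}$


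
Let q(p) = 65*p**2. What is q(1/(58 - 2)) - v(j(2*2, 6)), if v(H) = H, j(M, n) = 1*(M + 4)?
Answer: -25023/3136 ≈ -7.9793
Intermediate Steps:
j(M, n) = 4 + M (j(M, n) = 1*(4 + M) = 4 + M)
q(1/(58 - 2)) - v(j(2*2, 6)) = 65*(1/(58 - 2))**2 - (4 + 2*2) = 65*(1/56)**2 - (4 + 4) = 65*(1/56)**2 - 1*8 = 65*(1/3136) - 8 = 65/3136 - 8 = -25023/3136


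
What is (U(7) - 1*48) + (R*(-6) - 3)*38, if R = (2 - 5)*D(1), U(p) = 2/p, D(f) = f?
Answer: 3656/7 ≈ 522.29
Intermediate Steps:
R = -3 (R = (2 - 5)*1 = -3*1 = -3)
(U(7) - 1*48) + (R*(-6) - 3)*38 = (2/7 - 1*48) + (-3*(-6) - 3)*38 = (2*(⅐) - 48) + (18 - 3)*38 = (2/7 - 48) + 15*38 = -334/7 + 570 = 3656/7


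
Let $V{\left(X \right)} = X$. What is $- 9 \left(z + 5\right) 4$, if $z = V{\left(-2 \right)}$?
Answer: $-108$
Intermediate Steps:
$z = -2$
$- 9 \left(z + 5\right) 4 = - 9 \left(-2 + 5\right) 4 = \left(-9\right) 3 \cdot 4 = \left(-27\right) 4 = -108$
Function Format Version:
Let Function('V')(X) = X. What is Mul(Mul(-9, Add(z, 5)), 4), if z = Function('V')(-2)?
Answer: -108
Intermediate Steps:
z = -2
Mul(Mul(-9, Add(z, 5)), 4) = Mul(Mul(-9, Add(-2, 5)), 4) = Mul(Mul(-9, 3), 4) = Mul(-27, 4) = -108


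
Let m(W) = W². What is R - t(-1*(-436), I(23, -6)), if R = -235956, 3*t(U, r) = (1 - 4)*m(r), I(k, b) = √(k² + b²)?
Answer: -235391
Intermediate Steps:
I(k, b) = √(b² + k²)
t(U, r) = -r² (t(U, r) = ((1 - 4)*r²)/3 = (-3*r²)/3 = -r²)
R - t(-1*(-436), I(23, -6)) = -235956 - (-1)*(√((-6)² + 23²))² = -235956 - (-1)*(√(36 + 529))² = -235956 - (-1)*(√565)² = -235956 - (-1)*565 = -235956 - 1*(-565) = -235956 + 565 = -235391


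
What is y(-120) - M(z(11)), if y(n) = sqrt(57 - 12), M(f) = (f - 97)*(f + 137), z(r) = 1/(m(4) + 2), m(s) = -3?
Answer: 13328 + 3*sqrt(5) ≈ 13335.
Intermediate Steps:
z(r) = -1 (z(r) = 1/(-3 + 2) = 1/(-1) = -1)
M(f) = (-97 + f)*(137 + f)
y(n) = 3*sqrt(5) (y(n) = sqrt(45) = 3*sqrt(5))
y(-120) - M(z(11)) = 3*sqrt(5) - (-13289 + (-1)**2 + 40*(-1)) = 3*sqrt(5) - (-13289 + 1 - 40) = 3*sqrt(5) - 1*(-13328) = 3*sqrt(5) + 13328 = 13328 + 3*sqrt(5)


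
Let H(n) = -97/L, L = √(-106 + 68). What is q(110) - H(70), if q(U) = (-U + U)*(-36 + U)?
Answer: -97*I*√38/38 ≈ -15.735*I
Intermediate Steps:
L = I*√38 (L = √(-38) = I*√38 ≈ 6.1644*I)
H(n) = 97*I*√38/38 (H(n) = -97*(-I*√38/38) = -(-97)*I*√38/38 = 97*I*√38/38)
q(U) = 0 (q(U) = 0*(-36 + U) = 0)
q(110) - H(70) = 0 - 97*I*√38/38 = -97*I*√38/38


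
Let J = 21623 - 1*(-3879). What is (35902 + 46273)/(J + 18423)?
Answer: 3287/1757 ≈ 1.8708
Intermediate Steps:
J = 25502 (J = 21623 + 3879 = 25502)
(35902 + 46273)/(J + 18423) = (35902 + 46273)/(25502 + 18423) = 82175/43925 = 82175*(1/43925) = 3287/1757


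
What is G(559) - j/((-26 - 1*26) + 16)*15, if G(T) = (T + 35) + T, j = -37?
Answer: 13651/12 ≈ 1137.6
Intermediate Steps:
G(T) = 35 + 2*T (G(T) = (35 + T) + T = 35 + 2*T)
G(559) - j/((-26 - 1*26) + 16)*15 = (35 + 2*559) - (-37/((-26 - 1*26) + 16))*15 = (35 + 1118) - (-37/((-26 - 26) + 16))*15 = 1153 - (-37/(-52 + 16))*15 = 1153 - (-37/(-36))*15 = 1153 - (-37*(-1/36))*15 = 1153 - 37*15/36 = 1153 - 1*185/12 = 1153 - 185/12 = 13651/12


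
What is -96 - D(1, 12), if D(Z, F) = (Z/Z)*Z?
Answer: -97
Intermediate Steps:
D(Z, F) = Z (D(Z, F) = 1*Z = Z)
-96 - D(1, 12) = -96 - 1*1 = -96 - 1 = -97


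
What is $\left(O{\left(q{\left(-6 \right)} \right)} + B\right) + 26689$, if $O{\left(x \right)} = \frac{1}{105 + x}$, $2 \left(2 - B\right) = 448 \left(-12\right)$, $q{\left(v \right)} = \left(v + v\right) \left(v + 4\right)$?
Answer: $\frac{3789892}{129} \approx 29379.0$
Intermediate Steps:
$q{\left(v \right)} = 2 v \left(4 + v\right)$
$B = 2690$ ($B = 2 - \frac{448 \left(-12\right)}{2} = 2 - -2688 = 2 + 2688 = 2690$)
$\left(O{\left(q{\left(-6 \right)} \right)} + B\right) + 26689 = \left(\frac{1}{105 + 2 \left(-6\right) \left(4 - 6\right)} + 2690\right) + 26689 = \left(\frac{1}{105 + 2 \left(-6\right) \left(-2\right)} + 2690\right) + 26689 = \left(\frac{1}{105 + 24} + 2690\right) + 26689 = \left(\frac{1}{129} + 2690\right) + 26689 = \frac{347011}{129} + 26689 = \frac{3789892}{129}$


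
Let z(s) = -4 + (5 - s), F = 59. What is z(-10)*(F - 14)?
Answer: 495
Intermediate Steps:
z(s) = 1 - s
z(-10)*(F - 14) = (1 - 1*(-10))*(59 - 14) = (1 + 10)*45 = 11*45 = 495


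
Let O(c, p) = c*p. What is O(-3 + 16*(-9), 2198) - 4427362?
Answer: -4750468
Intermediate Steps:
O(-3 + 16*(-9), 2198) - 4427362 = (-3 + 16*(-9))*2198 - 4427362 = (-3 - 144)*2198 - 4427362 = -147*2198 - 4427362 = -323106 - 4427362 = -4750468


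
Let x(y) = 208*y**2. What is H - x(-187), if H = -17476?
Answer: -7291028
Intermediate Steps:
H - x(-187) = -17476 - 208*(-187)**2 = -17476 - 208*34969 = -17476 - 1*7273552 = -17476 - 7273552 = -7291028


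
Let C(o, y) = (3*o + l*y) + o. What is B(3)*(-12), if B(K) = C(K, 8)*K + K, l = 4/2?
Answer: -1044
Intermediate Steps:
l = 2 (l = 4*(1/2) = 2)
C(o, y) = 2*y + 4*o (C(o, y) = (3*o + 2*y) + o = (2*y + 3*o) + o = 2*y + 4*o)
B(K) = K + K*(16 + 4*K) (B(K) = (2*8 + 4*K)*K + K = (16 + 4*K)*K + K = K*(16 + 4*K) + K = K + K*(16 + 4*K))
B(3)*(-12) = (3*(17 + 4*3))*(-12) = (3*(17 + 12))*(-12) = (3*29)*(-12) = 87*(-12) = -1044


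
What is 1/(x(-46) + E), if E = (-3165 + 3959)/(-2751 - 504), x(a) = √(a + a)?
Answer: -1292235/487686368 - 10595025*I*√23/487686368 ≈ -0.0026497 - 0.10419*I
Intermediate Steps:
x(a) = √2*√a (x(a) = √(2*a) = √2*√a)
E = -794/3255 (E = 794/(-3255) = 794*(-1/3255) = -794/3255 ≈ -0.24393)
1/(x(-46) + E) = 1/(√2*√(-46) - 794/3255) = 1/(√2*(I*√46) - 794/3255) = 1/(2*I*√23 - 794/3255) = 1/(-794/3255 + 2*I*√23)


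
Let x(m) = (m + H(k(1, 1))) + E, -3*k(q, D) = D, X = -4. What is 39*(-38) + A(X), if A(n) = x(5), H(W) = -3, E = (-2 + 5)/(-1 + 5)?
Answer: -5917/4 ≈ -1479.3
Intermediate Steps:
k(q, D) = -D/3
E = ¾ (E = 3/4 = 3*(¼) = ¾ ≈ 0.75000)
x(m) = -9/4 + m (x(m) = (m - 3) + ¾ = (-3 + m) + ¾ = -9/4 + m)
A(n) = 11/4 (A(n) = -9/4 + 5 = 11/4)
39*(-38) + A(X) = 39*(-38) + 11/4 = -1482 + 11/4 = -5917/4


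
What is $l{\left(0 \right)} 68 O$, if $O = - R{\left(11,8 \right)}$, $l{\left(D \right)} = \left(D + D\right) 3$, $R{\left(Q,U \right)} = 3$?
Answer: $0$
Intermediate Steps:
$l{\left(D \right)} = 6 D$ ($l{\left(D \right)} = 2 D 3 = 6 D$)
$O = -3$ ($O = \left(-1\right) 3 = -3$)
$l{\left(0 \right)} 68 O = 6 \cdot 0 \cdot 68 \left(-3\right) = 0 \cdot 68 \left(-3\right) = 0 \left(-3\right) = 0$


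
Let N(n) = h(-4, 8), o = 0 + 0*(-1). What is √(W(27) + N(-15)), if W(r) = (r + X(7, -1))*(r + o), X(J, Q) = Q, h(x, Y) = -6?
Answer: 2*√174 ≈ 26.382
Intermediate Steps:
o = 0 (o = 0 + 0 = 0)
N(n) = -6
W(r) = r*(-1 + r) (W(r) = (r - 1)*(r + 0) = (-1 + r)*r = r*(-1 + r))
√(W(27) + N(-15)) = √(27*(-1 + 27) - 6) = √(27*26 - 6) = √(702 - 6) = √696 = 2*√174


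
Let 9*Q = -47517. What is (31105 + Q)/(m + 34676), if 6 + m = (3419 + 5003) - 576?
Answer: 19369/31887 ≈ 0.60743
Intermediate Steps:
Q = -15839/3 (Q = (⅑)*(-47517) = -15839/3 ≈ -5279.7)
m = 7840 (m = -6 + ((3419 + 5003) - 576) = -6 + (8422 - 576) = -6 + 7846 = 7840)
(31105 + Q)/(m + 34676) = (31105 - 15839/3)/(7840 + 34676) = (77476/3)/42516 = (77476/3)*(1/42516) = 19369/31887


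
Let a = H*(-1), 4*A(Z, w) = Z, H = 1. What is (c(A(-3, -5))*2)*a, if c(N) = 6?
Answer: -12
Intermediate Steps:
A(Z, w) = Z/4
a = -1 (a = 1*(-1) = -1)
(c(A(-3, -5))*2)*a = (6*2)*(-1) = 12*(-1) = -12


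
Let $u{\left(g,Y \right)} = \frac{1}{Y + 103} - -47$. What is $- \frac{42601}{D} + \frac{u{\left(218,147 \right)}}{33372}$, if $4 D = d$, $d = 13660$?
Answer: $- \frac{23692000889}{1899423000} \approx -12.473$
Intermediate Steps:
$D = 3415$ ($D = \frac{1}{4} \cdot 13660 = 3415$)
$u{\left(g,Y \right)} = 47 + \frac{1}{103 + Y}$ ($u{\left(g,Y \right)} = \frac{1}{103 + Y} + 47 = 47 + \frac{1}{103 + Y}$)
$- \frac{42601}{D} + \frac{u{\left(218,147 \right)}}{33372} = - \frac{42601}{3415} + \frac{\frac{1}{103 + 147} \left(4842 + 47 \cdot 147\right)}{33372} = \left(-42601\right) \frac{1}{3415} + \frac{4842 + 6909}{250} \cdot \frac{1}{33372} = - \frac{42601}{3415} + \frac{1}{250} \cdot 11751 \cdot \frac{1}{33372} = - \frac{42601}{3415} + \frac{11751}{250} \cdot \frac{1}{33372} = - \frac{42601}{3415} + \frac{3917}{2781000} = - \frac{23692000889}{1899423000}$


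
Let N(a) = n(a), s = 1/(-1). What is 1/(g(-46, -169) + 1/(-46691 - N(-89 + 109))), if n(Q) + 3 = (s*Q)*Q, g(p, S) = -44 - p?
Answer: 46288/92575 ≈ 0.50001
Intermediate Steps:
s = -1
n(Q) = -3 - Q² (n(Q) = -3 + (-Q)*Q = -3 - Q²)
N(a) = -3 - a²
1/(g(-46, -169) + 1/(-46691 - N(-89 + 109))) = 1/((-44 - 1*(-46)) + 1/(-46691 - (-3 - (-89 + 109)²))) = 1/((-44 + 46) + 1/(-46691 - (-3 - 1*20²))) = 1/(2 + 1/(-46691 - (-3 - 1*400))) = 1/(2 + 1/(-46691 - (-3 - 400))) = 1/(2 + 1/(-46691 - 1*(-403))) = 1/(2 + 1/(-46691 + 403)) = 1/(2 + 1/(-46288)) = 1/(2 - 1/46288) = 1/(92575/46288) = 46288/92575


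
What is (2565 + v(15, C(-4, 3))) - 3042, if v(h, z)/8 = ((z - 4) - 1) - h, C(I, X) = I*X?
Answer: -733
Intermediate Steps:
v(h, z) = -40 - 8*h + 8*z (v(h, z) = 8*(((z - 4) - 1) - h) = 8*(((-4 + z) - 1) - h) = 8*((-5 + z) - h) = 8*(-5 + z - h) = -40 - 8*h + 8*z)
(2565 + v(15, C(-4, 3))) - 3042 = (2565 + (-40 - 8*15 + 8*(-4*3))) - 3042 = (2565 + (-40 - 120 + 8*(-12))) - 3042 = (2565 + (-40 - 120 - 96)) - 3042 = (2565 - 256) - 3042 = 2309 - 3042 = -733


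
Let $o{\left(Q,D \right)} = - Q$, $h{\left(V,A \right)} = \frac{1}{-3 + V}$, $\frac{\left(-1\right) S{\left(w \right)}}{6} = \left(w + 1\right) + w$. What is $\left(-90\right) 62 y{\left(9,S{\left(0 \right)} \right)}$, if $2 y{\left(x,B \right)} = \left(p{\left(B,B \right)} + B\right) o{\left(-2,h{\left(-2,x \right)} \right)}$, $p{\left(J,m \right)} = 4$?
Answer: $11160$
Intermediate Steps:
$S{\left(w \right)} = -6 - 12 w$ ($S{\left(w \right)} = - 6 \left(\left(w + 1\right) + w\right) = - 6 \left(\left(1 + w\right) + w\right) = - 6 \left(1 + 2 w\right) = -6 - 12 w$)
$y{\left(x,B \right)} = 4 + B$ ($y{\left(x,B \right)} = \frac{\left(4 + B\right) \left(\left(-1\right) \left(-2\right)\right)}{2} = \frac{\left(4 + B\right) 2}{2} = \frac{8 + 2 B}{2} = 4 + B$)
$\left(-90\right) 62 y{\left(9,S{\left(0 \right)} \right)} = \left(-90\right) 62 \left(4 - 6\right) = - 5580 \left(4 + \left(-6 + 0\right)\right) = - 5580 \left(4 - 6\right) = \left(-5580\right) \left(-2\right) = 11160$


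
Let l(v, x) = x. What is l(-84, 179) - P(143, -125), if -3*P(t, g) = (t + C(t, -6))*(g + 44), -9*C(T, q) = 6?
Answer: -3664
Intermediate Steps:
C(T, q) = -2/3 (C(T, q) = -1/9*6 = -2/3)
P(t, g) = -(44 + g)*(-2/3 + t)/3 (P(t, g) = -(t - 2/3)*(g + 44)/3 = -(-2/3 + t)*(44 + g)/3 = -(44 + g)*(-2/3 + t)/3)
l(-84, 179) - P(143, -125) = 179 - (88/9 - 44/3*143 + (2/9)*(-125) - 1/3*(-125)*143) = 179 - (88/9 - 6292/3 - 250/9 + 17875/3) = 179 - 1*3843 = 179 - 3843 = -3664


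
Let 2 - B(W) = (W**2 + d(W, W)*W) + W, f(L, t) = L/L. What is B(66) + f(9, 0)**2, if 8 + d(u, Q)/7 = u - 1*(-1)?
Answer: -31677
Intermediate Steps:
d(u, Q) = -49 + 7*u (d(u, Q) = -56 + 7*(u - 1*(-1)) = -56 + 7*(u + 1) = -56 + 7*(1 + u) = -56 + (7 + 7*u) = -49 + 7*u)
f(L, t) = 1
B(W) = 2 - W - W**2 - W*(-49 + 7*W) (B(W) = 2 - ((W**2 + (-49 + 7*W)*W) + W) = 2 - ((W**2 + W*(-49 + 7*W)) + W) = 2 - (W + W**2 + W*(-49 + 7*W)) = 2 + (-W - W**2 - W*(-49 + 7*W)) = 2 - W - W**2 - W*(-49 + 7*W))
B(66) + f(9, 0)**2 = (2 - 8*66**2 + 48*66) + 1**2 = (2 - 8*4356 + 3168) + 1 = (2 - 34848 + 3168) + 1 = -31678 + 1 = -31677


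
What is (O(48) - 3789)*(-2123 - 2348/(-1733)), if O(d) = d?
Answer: 13754949951/1733 ≈ 7.9371e+6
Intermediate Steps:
(O(48) - 3789)*(-2123 - 2348/(-1733)) = (48 - 3789)*(-2123 - 2348/(-1733)) = -3741*(-2123 - 2348*(-1/1733)) = -3741*(-2123 + 2348/1733) = -3741*(-3676811/1733) = 13754949951/1733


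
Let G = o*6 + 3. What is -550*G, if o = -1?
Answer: 1650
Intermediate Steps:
G = -3 (G = -1*6 + 3 = -6 + 3 = -3)
-550*G = -550*(-3) = 1650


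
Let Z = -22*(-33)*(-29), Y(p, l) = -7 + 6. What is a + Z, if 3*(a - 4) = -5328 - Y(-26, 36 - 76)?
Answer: -68477/3 ≈ -22826.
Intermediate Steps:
Y(p, l) = -1
Z = -21054 (Z = 726*(-29) = -21054)
a = -5315/3 (a = 4 + (-5328 - 1*(-1))/3 = 4 + (-5328 + 1)/3 = 4 + (⅓)*(-5327) = 4 - 5327/3 = -5315/3 ≈ -1771.7)
a + Z = -5315/3 - 21054 = -68477/3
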